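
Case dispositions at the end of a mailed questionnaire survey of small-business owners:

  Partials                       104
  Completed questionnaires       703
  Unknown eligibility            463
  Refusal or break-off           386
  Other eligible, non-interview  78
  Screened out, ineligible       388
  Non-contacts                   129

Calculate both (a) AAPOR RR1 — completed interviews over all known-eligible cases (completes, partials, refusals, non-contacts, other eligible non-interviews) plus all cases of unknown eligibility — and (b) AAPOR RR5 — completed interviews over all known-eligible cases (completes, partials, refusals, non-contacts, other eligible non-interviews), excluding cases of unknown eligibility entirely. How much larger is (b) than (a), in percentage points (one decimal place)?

12.5

Numerator: 703
Base: 703 + 104 + 386 + 129 + 78 + 463 = 1863
RR1 = 703 / 1863 = 0.3773
Base: 703 + 104 + 386 + 129 + 78 = 1400
RR5 = 703 / 1400 = 0.5021
Difference = 50.21 − 37.73 = 12.48 percentage points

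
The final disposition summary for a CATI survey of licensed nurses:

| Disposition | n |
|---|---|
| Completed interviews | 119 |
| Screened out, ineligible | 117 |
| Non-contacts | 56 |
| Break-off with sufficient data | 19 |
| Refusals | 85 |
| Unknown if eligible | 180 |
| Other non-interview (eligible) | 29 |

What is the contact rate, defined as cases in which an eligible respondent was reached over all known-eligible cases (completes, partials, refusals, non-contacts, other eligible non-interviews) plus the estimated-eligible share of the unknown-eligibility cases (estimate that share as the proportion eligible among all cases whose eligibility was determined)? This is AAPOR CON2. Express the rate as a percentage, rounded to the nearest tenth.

57.5%

Num: 119 + 19 + 85 + 29 = 252
Known eligible: 119 + 19 + 85 + 56 + 29 = 308
e = 308 / (308 + 117) = 308 / 425 = 0.7247
Eligible share of unknowns: 0.7247 × 180 = 130.45
Denominator: 308 + 130.45 = 438.45
CON2 = 252 / 438.45 = 0.5748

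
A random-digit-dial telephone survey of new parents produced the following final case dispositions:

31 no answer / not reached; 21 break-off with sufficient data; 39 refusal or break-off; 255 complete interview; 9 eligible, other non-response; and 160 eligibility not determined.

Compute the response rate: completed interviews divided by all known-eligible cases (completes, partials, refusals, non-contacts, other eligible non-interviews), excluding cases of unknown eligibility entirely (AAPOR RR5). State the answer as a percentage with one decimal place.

Num = 255
Denominator = 255 + 21 + 39 + 31 + 9 = 355
RR5 = 255 / 355 = 0.7183

71.8%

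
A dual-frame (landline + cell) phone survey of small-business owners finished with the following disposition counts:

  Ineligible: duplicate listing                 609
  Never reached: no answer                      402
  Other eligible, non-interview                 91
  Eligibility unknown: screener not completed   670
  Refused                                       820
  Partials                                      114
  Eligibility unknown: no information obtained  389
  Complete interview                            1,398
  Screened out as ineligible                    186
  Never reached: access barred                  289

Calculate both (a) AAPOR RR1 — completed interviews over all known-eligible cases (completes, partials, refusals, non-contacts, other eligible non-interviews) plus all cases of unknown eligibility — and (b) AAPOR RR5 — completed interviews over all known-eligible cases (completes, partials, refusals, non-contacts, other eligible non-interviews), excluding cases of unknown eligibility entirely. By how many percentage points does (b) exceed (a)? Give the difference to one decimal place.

11.4

No answer / not reached = 402 + 289 = 691
Unknown if eligible = 670 + 389 = 1059
Out of scope = 186 + 609 = 795
Num = 1398
Denom = 1398 + 114 + 820 + 691 + 91 + 1059 = 4173
RR1 = 1398 / 4173 = 0.3350
Denom = 1398 + 114 + 820 + 691 + 91 = 3114
RR5 = 1398 / 3114 = 0.4489
Difference = 44.89 − 33.50 = 11.39 percentage points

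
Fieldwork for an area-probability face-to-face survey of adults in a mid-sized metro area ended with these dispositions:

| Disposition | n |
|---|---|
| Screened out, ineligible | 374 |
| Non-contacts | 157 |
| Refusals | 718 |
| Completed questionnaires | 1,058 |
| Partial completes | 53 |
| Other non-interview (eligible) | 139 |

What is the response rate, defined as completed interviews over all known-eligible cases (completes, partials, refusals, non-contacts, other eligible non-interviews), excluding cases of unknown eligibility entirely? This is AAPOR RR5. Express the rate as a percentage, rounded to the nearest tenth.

Numerator: 1058
Denominator: 1058 + 53 + 718 + 157 + 139 = 2125
RR5 = 1058 / 2125 = 0.4979

49.8%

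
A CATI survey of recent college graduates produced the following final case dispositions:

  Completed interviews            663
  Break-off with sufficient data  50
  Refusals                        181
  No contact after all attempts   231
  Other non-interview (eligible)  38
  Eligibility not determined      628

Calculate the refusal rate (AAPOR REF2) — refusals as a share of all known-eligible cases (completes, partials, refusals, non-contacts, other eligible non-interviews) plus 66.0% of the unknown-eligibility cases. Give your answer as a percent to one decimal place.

Num = 181
Determined eligible = 663 + 50 + 181 + 231 + 38 = 1163
e × U = 0.6600 × 628 = 414.48
Base = 1163 + 414.48 = 1577.48
REF2 = 181 / 1577.48 = 0.1147

11.5%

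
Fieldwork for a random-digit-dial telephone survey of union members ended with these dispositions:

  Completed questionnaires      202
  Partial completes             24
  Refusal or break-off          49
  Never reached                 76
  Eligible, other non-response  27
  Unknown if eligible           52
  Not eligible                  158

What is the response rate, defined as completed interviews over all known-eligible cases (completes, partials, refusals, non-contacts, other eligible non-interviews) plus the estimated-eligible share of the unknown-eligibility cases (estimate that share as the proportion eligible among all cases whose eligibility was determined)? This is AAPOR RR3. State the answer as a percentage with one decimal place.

Num: 202
Known eligible: 202 + 24 + 49 + 76 + 27 = 378
e = 378 / (378 + 158) = 378 / 536 = 0.7052
Estimated eligible among unknowns: 0.7052 × 52 = 36.67
Denom: 378 + 36.67 = 414.67
RR3 = 202 / 414.67 = 0.4871

48.7%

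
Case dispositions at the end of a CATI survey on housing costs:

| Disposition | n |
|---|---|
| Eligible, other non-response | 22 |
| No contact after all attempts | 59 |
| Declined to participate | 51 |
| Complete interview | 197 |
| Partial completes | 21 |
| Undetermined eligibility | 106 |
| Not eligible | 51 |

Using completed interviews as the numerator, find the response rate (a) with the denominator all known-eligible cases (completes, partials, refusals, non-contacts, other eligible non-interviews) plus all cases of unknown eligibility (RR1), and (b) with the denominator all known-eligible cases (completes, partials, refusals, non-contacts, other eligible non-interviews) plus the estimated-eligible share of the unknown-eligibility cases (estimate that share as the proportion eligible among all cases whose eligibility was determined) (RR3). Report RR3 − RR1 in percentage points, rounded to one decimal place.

1.3

Top: 197
Base: 197 + 21 + 51 + 59 + 22 + 106 = 456
RR1 = 197 / 456 = 0.4320
Known eligible: 197 + 21 + 51 + 59 + 22 = 350
e = 350 / (350 + 51) = 350 / 401 = 0.8728
Eligible share of unknowns: 0.8728 × 106 = 92.52
Base: 350 + 92.52 = 442.52
RR3 = 197 / 442.52 = 0.4452
Difference = 44.52 − 43.20 = 1.32 percentage points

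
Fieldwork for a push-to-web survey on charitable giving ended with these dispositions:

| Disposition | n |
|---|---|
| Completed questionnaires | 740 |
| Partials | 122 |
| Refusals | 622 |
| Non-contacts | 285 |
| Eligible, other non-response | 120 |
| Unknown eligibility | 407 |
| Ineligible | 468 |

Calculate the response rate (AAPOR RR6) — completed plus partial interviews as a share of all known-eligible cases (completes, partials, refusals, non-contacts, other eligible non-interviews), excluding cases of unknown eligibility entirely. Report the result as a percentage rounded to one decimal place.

Top → 740 + 122 = 862
Denominator → 740 + 122 + 622 + 285 + 120 = 1889
RR6 = 862 / 1889 = 0.4563

45.6%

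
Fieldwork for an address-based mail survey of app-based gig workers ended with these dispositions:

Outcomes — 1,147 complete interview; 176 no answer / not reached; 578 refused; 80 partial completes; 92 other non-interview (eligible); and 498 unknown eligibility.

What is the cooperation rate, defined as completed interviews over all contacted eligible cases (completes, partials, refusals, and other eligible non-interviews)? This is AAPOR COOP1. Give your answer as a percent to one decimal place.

60.5%

Num: 1147
Denom: 1147 + 80 + 578 + 92 = 1897
COOP1 = 1147 / 1897 = 0.6046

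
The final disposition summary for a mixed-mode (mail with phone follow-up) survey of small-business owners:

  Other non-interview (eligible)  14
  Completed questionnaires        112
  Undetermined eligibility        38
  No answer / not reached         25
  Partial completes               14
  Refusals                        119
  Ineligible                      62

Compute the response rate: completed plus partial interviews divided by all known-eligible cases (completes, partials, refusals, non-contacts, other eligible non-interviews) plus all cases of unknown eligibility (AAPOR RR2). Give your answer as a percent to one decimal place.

39.1%

Num → 112 + 14 = 126
Denom → 112 + 14 + 119 + 25 + 14 + 38 = 322
RR2 = 126 / 322 = 0.3913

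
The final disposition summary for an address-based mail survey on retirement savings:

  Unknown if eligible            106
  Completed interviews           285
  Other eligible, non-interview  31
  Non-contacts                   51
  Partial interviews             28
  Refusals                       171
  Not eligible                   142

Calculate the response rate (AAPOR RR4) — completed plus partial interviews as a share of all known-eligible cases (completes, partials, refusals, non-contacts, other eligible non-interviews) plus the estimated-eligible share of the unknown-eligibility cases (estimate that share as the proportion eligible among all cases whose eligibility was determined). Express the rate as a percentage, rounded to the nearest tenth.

48.1%

Top = 285 + 28 = 313
Determined eligible = 285 + 28 + 171 + 51 + 31 = 566
e = 566 / (566 + 142) = 566 / 708 = 0.7994
Estimated eligible among unknowns = 0.7994 × 106 = 84.74
Base = 566 + 84.74 = 650.74
RR4 = 313 / 650.74 = 0.4810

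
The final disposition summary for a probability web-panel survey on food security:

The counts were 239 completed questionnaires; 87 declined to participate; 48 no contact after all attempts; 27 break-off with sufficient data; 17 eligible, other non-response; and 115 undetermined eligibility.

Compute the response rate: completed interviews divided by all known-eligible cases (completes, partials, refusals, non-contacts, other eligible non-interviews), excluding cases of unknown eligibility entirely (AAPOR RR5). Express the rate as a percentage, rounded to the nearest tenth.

57.2%

Num → 239
Denom → 239 + 27 + 87 + 48 + 17 = 418
RR5 = 239 / 418 = 0.5718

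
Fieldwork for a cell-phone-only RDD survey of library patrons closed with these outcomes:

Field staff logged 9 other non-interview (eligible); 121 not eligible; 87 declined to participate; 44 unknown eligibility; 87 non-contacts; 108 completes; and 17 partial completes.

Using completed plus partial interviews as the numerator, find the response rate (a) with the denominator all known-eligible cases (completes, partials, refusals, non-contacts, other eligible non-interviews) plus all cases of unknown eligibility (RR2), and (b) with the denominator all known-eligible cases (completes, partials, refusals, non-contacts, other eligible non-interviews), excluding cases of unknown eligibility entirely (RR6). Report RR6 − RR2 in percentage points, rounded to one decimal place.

Top → 108 + 17 = 125
Denominator → 108 + 17 + 87 + 87 + 9 + 44 = 352
RR2 = 125 / 352 = 0.3551
Denominator → 108 + 17 + 87 + 87 + 9 = 308
RR6 = 125 / 308 = 0.4058
Difference = 40.58 − 35.51 = 5.07 percentage points

5.1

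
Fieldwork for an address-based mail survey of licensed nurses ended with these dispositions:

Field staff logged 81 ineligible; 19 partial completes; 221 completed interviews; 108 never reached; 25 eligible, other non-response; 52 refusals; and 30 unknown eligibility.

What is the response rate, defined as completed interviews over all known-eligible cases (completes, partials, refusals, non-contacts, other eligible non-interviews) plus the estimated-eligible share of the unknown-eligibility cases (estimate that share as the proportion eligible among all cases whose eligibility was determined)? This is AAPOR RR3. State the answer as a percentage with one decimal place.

Num: 221
Eligible (known): 221 + 19 + 52 + 108 + 25 = 425
e = 425 / (425 + 81) = 425 / 506 = 0.8399
Estimated eligible among unknowns: 0.8399 × 30 = 25.20
Denom: 425 + 25.20 = 450.20
RR3 = 221 / 450.20 = 0.4909

49.1%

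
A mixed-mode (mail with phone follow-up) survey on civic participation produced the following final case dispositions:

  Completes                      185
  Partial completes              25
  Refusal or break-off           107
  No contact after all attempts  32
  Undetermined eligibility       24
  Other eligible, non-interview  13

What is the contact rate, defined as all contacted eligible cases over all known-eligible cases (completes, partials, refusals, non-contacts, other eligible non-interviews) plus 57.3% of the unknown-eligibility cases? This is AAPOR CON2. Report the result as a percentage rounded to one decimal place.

87.8%

Top → 185 + 25 + 107 + 13 = 330
Determined eligible → 185 + 25 + 107 + 32 + 13 = 362
e × U → 0.5730 × 24 = 13.75
Denominator → 362 + 13.75 = 375.75
CON2 = 330 / 375.75 = 0.8782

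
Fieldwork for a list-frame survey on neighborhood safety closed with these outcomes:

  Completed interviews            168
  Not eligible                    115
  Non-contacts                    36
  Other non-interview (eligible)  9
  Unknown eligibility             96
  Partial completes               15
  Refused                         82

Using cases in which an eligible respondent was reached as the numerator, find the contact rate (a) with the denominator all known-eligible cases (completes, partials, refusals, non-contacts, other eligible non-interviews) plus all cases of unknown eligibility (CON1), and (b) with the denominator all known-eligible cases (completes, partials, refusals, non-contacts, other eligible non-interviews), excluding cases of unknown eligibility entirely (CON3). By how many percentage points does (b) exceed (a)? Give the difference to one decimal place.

20.9

Top: 168 + 15 + 82 + 9 = 274
Base: 168 + 15 + 82 + 36 + 9 + 96 = 406
CON1 = 274 / 406 = 0.6749
Base: 168 + 15 + 82 + 36 + 9 = 310
CON3 = 274 / 310 = 0.8839
Difference = 88.39 − 67.49 = 20.90 percentage points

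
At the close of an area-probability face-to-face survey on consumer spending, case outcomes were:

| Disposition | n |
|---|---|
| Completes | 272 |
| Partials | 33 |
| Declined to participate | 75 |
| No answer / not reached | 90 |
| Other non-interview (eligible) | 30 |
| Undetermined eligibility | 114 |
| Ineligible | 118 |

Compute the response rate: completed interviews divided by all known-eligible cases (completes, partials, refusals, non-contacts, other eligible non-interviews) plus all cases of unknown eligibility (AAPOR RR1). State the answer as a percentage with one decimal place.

44.3%

Num: 272
Base: 272 + 33 + 75 + 90 + 30 + 114 = 614
RR1 = 272 / 614 = 0.4430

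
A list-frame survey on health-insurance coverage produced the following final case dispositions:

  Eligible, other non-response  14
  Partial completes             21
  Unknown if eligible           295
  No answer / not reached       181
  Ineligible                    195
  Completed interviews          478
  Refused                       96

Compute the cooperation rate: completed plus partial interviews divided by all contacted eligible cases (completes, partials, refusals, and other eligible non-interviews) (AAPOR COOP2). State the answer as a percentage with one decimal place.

81.9%

Numerator = 478 + 21 = 499
Denominator = 478 + 21 + 96 + 14 = 609
COOP2 = 499 / 609 = 0.8194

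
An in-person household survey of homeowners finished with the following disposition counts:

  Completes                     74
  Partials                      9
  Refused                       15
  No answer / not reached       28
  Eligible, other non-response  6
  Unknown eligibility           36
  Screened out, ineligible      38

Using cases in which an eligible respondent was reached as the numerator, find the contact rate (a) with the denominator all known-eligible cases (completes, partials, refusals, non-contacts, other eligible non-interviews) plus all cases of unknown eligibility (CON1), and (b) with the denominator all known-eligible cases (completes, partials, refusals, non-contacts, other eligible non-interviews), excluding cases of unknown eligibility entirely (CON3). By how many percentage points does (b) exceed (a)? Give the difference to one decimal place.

Top = 74 + 9 + 15 + 6 = 104
Base = 74 + 9 + 15 + 28 + 6 + 36 = 168
CON1 = 104 / 168 = 0.6190
Base = 74 + 9 + 15 + 28 + 6 = 132
CON3 = 104 / 132 = 0.7879
Difference = 78.79 − 61.90 = 16.89 percentage points

16.9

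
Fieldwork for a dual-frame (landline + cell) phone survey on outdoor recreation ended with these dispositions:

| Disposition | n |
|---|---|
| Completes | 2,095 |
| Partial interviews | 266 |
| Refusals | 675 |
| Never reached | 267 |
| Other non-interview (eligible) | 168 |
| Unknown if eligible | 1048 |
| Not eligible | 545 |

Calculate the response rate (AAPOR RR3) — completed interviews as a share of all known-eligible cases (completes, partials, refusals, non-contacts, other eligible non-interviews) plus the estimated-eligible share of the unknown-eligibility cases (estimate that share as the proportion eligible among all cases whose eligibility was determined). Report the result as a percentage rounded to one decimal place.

Numerator → 2095
Known eligible → 2095 + 266 + 675 + 267 + 168 = 3471
e = 3471 / (3471 + 545) = 3471 / 4016 = 0.8643
e × U → 0.8643 × 1048 = 905.79
Denominator → 3471 + 905.79 = 4376.79
RR3 = 2095 / 4376.79 = 0.4787

47.9%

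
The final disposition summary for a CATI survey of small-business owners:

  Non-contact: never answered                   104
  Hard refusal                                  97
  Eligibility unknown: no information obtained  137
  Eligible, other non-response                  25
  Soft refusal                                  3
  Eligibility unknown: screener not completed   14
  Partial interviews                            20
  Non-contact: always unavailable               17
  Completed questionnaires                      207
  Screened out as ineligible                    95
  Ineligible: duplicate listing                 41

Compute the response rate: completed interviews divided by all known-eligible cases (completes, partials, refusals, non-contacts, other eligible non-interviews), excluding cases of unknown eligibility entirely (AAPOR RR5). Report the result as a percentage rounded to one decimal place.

Refusal or break-off = 97 + 3 = 100
Non-contacts = 104 + 17 = 121
Eligibility not determined = 14 + 137 = 151
Screened out, ineligible = 95 + 41 = 136
Top → 207
Denom → 207 + 20 + 100 + 121 + 25 = 473
RR5 = 207 / 473 = 0.4376

43.8%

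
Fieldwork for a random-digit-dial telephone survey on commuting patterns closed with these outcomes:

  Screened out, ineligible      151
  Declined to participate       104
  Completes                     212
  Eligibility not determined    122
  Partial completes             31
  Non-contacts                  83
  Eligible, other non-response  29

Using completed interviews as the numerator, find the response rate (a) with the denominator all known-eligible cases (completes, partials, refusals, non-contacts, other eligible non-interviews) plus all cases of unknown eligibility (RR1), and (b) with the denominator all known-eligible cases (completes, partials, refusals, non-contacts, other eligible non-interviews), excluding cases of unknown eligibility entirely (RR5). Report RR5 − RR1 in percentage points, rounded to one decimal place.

Top → 212
Base → 212 + 31 + 104 + 83 + 29 + 122 = 581
RR1 = 212 / 581 = 0.3649
Base → 212 + 31 + 104 + 83 + 29 = 459
RR5 = 212 / 459 = 0.4619
Difference = 46.19 − 36.49 = 9.70 percentage points

9.7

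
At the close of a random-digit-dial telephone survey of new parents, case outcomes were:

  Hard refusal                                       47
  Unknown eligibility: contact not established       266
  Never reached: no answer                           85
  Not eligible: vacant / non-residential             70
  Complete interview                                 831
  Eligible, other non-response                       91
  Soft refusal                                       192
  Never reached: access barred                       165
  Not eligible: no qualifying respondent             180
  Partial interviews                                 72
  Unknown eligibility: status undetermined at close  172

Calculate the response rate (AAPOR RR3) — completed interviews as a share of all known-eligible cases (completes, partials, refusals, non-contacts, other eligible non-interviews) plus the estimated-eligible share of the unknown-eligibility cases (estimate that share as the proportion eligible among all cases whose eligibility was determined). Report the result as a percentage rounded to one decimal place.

44.7%

Refusals = 47 + 192 = 239
Never reached = 85 + 165 = 250
Unknown if eligible = 266 + 172 = 438
Ineligible = 180 + 70 = 250
Top: 831
Known eligible: 831 + 72 + 239 + 250 + 91 = 1483
e = 1483 / (1483 + 250) = 1483 / 1733 = 0.8557
e × U: 0.8557 × 438 = 374.80
Denom: 1483 + 374.80 = 1857.80
RR3 = 831 / 1857.80 = 0.4473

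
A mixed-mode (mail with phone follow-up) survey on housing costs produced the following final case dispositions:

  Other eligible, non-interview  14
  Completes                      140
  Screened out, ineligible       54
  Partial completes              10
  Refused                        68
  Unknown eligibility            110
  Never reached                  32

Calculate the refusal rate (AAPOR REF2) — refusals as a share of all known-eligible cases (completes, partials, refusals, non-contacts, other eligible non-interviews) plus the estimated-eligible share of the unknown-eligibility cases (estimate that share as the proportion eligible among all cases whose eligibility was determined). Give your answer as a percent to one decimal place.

Numerator = 68
Known eligible = 140 + 10 + 68 + 32 + 14 = 264
e = 264 / (264 + 54) = 264 / 318 = 0.8302
Eligible share of unknowns = 0.8302 × 110 = 91.32
Denom = 264 + 91.32 = 355.32
REF2 = 68 / 355.32 = 0.1914

19.1%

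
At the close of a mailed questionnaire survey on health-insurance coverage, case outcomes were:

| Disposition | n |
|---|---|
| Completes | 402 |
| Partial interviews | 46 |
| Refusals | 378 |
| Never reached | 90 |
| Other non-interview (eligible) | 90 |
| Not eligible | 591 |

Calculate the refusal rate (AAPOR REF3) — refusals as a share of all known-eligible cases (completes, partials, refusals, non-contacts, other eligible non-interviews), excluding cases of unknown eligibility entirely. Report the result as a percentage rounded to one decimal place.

Num: 378
Base: 402 + 46 + 378 + 90 + 90 = 1006
REF3 = 378 / 1006 = 0.3757

37.6%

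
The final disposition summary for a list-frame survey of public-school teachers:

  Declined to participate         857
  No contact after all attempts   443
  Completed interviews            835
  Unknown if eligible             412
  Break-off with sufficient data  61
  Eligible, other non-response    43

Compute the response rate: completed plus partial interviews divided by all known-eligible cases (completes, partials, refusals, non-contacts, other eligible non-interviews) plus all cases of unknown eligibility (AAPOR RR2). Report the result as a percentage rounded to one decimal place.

Num: 835 + 61 = 896
Base: 835 + 61 + 857 + 443 + 43 + 412 = 2651
RR2 = 896 / 2651 = 0.3380

33.8%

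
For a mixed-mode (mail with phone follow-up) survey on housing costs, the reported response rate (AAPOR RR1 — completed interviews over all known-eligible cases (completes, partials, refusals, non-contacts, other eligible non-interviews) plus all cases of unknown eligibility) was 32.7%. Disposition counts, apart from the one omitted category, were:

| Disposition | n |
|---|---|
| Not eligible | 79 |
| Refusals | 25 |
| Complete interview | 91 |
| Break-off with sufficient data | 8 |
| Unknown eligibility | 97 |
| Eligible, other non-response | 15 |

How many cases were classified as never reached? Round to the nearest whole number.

42

RR1 = 91 / D = 0.327
D = 91 / 0.327 = 278.3
Rest of base = 236
never reached = 278.3 − 236 ≈ 42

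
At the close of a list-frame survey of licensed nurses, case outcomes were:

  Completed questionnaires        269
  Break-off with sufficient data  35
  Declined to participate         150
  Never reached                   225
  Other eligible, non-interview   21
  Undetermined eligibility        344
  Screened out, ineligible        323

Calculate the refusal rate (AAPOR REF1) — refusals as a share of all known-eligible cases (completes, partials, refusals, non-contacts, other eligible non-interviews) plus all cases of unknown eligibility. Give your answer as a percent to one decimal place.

Numerator = 150
Denominator = 269 + 35 + 150 + 225 + 21 + 344 = 1044
REF1 = 150 / 1044 = 0.1437

14.4%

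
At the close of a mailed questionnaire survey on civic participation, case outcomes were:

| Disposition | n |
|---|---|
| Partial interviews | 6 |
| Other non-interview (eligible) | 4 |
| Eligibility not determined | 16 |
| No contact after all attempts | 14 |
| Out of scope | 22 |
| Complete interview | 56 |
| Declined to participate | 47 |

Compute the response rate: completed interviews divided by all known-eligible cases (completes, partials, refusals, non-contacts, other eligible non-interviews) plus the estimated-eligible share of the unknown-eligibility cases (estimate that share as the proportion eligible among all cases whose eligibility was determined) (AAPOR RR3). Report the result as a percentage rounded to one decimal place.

Top → 56
Eligible (known) → 56 + 6 + 47 + 14 + 4 = 127
e = 127 / (127 + 22) = 127 / 149 = 0.8523
Eligible share of unknowns → 0.8523 × 16 = 13.64
Denom → 127 + 13.64 = 140.64
RR3 = 56 / 140.64 = 0.3982

39.8%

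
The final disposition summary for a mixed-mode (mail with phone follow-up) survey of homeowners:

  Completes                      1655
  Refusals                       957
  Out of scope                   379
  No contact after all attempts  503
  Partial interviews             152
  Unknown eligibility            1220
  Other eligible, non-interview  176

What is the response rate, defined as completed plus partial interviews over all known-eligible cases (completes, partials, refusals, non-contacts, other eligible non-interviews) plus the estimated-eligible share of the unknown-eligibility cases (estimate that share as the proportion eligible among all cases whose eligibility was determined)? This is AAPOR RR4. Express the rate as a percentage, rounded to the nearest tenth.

39.8%

Top = 1655 + 152 = 1807
Known eligible = 1655 + 152 + 957 + 503 + 176 = 3443
e = 3443 / (3443 + 379) = 3443 / 3822 = 0.9008
Eligible share of unknowns = 0.9008 × 1220 = 1098.98
Denominator = 3443 + 1098.98 = 4541.98
RR4 = 1807 / 4541.98 = 0.3978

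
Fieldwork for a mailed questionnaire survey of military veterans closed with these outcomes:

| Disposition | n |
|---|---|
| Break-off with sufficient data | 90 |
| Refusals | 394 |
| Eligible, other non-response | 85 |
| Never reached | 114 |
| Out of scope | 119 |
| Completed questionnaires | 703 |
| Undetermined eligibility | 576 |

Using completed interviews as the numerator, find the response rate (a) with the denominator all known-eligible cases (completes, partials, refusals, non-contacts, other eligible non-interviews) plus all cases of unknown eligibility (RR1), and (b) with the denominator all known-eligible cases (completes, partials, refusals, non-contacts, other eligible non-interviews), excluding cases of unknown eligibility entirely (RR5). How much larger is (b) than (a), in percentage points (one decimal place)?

14.9

Numerator: 703
Denom: 703 + 90 + 394 + 114 + 85 + 576 = 1962
RR1 = 703 / 1962 = 0.3583
Denom: 703 + 90 + 394 + 114 + 85 = 1386
RR5 = 703 / 1386 = 0.5072
Difference = 50.72 − 35.83 = 14.89 percentage points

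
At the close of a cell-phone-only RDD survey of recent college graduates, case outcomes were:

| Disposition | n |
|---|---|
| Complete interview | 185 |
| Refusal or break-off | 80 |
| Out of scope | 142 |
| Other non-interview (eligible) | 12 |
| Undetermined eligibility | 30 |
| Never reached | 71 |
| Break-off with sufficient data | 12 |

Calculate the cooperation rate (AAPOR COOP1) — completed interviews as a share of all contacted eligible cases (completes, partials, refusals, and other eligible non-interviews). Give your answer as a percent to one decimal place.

64.0%

Numerator = 185
Base = 185 + 12 + 80 + 12 = 289
COOP1 = 185 / 289 = 0.6401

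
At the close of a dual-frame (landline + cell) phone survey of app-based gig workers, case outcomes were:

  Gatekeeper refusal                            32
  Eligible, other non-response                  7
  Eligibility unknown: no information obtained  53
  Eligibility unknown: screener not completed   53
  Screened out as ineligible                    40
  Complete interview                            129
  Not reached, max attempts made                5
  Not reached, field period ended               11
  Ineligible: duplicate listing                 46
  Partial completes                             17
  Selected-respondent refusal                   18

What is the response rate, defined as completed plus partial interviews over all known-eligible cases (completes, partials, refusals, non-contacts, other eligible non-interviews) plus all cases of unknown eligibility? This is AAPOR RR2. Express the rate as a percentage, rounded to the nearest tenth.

Refusals = 32 + 18 = 50
No answer / not reached = 11 + 5 = 16
Undetermined eligibility = 53 + 53 = 106
Not eligible = 40 + 46 = 86
Top: 129 + 17 = 146
Denominator: 129 + 17 + 50 + 16 + 7 + 106 = 325
RR2 = 146 / 325 = 0.4492

44.9%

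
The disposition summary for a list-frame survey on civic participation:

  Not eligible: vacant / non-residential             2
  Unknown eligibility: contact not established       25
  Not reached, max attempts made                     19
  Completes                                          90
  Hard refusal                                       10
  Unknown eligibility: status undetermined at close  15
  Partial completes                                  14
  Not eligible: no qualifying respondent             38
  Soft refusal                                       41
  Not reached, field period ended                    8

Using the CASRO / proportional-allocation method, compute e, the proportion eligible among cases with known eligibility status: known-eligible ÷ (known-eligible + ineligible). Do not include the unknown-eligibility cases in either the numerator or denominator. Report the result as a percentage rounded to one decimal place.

82.0%

Refused = 10 + 41 = 51
No contact after all attempts = 8 + 19 = 27
Unknown if eligible = 25 + 15 = 40
Out of scope = 38 + 2 = 40
Eligible (known): 90 + 14 + 51 + 27 = 182
e = 182 / (182 + 40) = 182 / 222 = 0.8198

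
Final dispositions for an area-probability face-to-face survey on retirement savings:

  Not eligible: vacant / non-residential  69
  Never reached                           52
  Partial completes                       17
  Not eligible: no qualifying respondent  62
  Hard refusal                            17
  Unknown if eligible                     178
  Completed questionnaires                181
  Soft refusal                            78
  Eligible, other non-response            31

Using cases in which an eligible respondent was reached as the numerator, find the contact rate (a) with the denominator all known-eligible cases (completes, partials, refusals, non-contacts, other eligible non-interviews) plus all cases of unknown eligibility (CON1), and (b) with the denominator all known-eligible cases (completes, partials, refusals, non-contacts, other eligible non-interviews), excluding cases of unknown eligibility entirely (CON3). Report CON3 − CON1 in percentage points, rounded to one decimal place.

27.7

Refusals = 17 + 78 = 95
Out of scope = 62 + 69 = 131
Numerator = 181 + 17 + 95 + 31 = 324
Denom = 181 + 17 + 95 + 52 + 31 + 178 = 554
CON1 = 324 / 554 = 0.5848
Denom = 181 + 17 + 95 + 52 + 31 = 376
CON3 = 324 / 376 = 0.8617
Difference = 86.17 − 58.48 = 27.69 percentage points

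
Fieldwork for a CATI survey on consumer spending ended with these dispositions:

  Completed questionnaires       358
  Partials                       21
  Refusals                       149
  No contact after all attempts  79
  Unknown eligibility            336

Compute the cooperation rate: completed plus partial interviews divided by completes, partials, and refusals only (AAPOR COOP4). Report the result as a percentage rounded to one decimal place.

Top: 358 + 21 = 379
Denom: 358 + 21 + 149 = 528
COOP4 = 379 / 528 = 0.7178

71.8%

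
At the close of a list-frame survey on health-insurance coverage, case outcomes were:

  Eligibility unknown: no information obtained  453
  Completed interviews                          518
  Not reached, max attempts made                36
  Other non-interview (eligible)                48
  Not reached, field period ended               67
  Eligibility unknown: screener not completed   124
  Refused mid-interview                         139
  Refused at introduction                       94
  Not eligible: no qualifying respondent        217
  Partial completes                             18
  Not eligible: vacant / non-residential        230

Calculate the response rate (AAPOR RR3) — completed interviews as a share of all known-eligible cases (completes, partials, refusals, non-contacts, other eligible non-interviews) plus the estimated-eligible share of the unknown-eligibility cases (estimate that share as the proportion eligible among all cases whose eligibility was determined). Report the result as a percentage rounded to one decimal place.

Refusals = 94 + 139 = 233
Never reached = 67 + 36 = 103
Unknown eligibility = 124 + 453 = 577
Ineligible = 217 + 230 = 447
Num → 518
Determined eligible → 518 + 18 + 233 + 103 + 48 = 920
e = 920 / (920 + 447) = 920 / 1367 = 0.6730
Estimated eligible among unknowns → 0.6730 × 577 = 388.32
Denom → 920 + 388.32 = 1308.32
RR3 = 518 / 1308.32 = 0.3959

39.6%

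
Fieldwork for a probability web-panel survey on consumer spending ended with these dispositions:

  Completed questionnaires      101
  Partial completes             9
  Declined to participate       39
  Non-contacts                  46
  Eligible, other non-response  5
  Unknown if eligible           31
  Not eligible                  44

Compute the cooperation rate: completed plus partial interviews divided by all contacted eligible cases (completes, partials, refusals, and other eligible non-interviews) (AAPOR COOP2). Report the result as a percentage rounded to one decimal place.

71.4%

Top = 101 + 9 = 110
Denom = 101 + 9 + 39 + 5 = 154
COOP2 = 110 / 154 = 0.7143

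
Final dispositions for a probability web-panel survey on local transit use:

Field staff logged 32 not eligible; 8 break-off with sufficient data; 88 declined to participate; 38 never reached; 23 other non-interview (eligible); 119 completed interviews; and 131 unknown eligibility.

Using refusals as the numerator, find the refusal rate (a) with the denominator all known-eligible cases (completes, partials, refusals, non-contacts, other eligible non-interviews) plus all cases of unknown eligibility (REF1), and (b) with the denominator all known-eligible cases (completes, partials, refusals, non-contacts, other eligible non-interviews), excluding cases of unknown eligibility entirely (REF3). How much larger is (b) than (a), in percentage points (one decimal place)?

Num: 88
Denom: 119 + 8 + 88 + 38 + 23 + 131 = 407
REF1 = 88 / 407 = 0.2162
Denom: 119 + 8 + 88 + 38 + 23 = 276
REF3 = 88 / 276 = 0.3188
Difference = 31.88 − 21.62 = 10.26 percentage points

10.3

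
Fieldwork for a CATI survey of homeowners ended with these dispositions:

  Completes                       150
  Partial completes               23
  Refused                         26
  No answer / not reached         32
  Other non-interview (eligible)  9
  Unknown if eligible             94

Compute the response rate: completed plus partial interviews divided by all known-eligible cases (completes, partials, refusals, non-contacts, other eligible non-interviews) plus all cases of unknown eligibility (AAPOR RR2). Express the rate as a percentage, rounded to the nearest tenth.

51.8%

Num = 150 + 23 = 173
Base = 150 + 23 + 26 + 32 + 9 + 94 = 334
RR2 = 173 / 334 = 0.5180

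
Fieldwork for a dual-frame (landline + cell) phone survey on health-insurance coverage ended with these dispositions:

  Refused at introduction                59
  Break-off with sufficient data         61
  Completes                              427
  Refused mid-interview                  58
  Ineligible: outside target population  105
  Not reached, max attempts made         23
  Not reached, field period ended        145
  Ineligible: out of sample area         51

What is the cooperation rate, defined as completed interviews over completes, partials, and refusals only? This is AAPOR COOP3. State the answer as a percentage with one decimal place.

70.6%

Refusals = 59 + 58 = 117
No answer / not reached = 145 + 23 = 168
Ineligible = 105 + 51 = 156
Num → 427
Denominator → 427 + 61 + 117 = 605
COOP3 = 427 / 605 = 0.7058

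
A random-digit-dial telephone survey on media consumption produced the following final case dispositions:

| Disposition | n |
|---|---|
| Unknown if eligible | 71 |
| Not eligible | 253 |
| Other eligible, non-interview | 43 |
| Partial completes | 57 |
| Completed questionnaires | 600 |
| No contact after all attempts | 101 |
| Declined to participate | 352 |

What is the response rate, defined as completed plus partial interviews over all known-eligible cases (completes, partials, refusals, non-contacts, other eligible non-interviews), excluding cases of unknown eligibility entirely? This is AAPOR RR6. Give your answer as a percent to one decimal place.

Top → 600 + 57 = 657
Base → 600 + 57 + 352 + 101 + 43 = 1153
RR6 = 657 / 1153 = 0.5698

57.0%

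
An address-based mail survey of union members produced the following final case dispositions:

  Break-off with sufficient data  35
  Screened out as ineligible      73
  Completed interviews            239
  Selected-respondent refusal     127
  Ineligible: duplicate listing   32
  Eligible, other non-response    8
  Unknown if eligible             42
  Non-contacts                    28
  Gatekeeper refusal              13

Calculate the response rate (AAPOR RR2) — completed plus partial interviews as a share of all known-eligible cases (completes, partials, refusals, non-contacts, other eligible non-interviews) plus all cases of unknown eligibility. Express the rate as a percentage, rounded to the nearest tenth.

55.7%

Declined to participate = 13 + 127 = 140
Ineligible = 73 + 32 = 105
Top → 239 + 35 = 274
Denominator → 239 + 35 + 140 + 28 + 8 + 42 = 492
RR2 = 274 / 492 = 0.5569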